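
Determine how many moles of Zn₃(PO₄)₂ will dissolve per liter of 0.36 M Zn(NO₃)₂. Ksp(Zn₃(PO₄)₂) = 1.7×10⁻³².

3.0×10⁻¹⁶ M

Zn₃(PO₄)₂(s) ⇌ 3 Zn²⁺(aq) + 2 PO₄³⁻(aq)
The solution already contains Zn²⁺ at 0.36 M. Let s be the molar solubility of Zn₃(PO₄)₂.
[Zn²⁺] ≈ 0.36 M (common ion dominates); [PO₄³⁻] = 2s.
Ksp = [Zn²⁺]^3[PO₄³⁻]^2 = (0.36)^3(2s)^2
(2s)^2 = 1.7×10⁻³² / (0.36)^3 = 3.6×10⁻³¹
s = 3.0×10⁻¹⁶ M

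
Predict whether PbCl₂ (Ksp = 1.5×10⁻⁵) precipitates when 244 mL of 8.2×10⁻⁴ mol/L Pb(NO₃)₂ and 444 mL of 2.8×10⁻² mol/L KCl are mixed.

No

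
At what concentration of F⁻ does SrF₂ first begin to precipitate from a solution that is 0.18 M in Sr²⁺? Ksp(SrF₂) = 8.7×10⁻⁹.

Each salt precipitates once Q = Ksp for that salt.
SrF₂(s) ⇌ Sr²⁺(aq) + 2 F⁻(aq)
Ksp = [Sr²⁺][F⁻]^2 = [F⁻]^2(0.18)
[F⁻]^2 = 8.7×10⁻⁹ / (0.18) = 4.8×10⁻⁸
[F⁻] = 2.2×10⁻⁴ M

2.2×10⁻⁴ M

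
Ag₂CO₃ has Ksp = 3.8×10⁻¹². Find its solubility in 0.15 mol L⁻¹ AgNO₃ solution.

1.7×10⁻¹⁰ M

Ag₂CO₃(s) ⇌ 2 Ag⁺(aq) + CO₃²⁻(aq)
Ag⁺ is already present at 0.15 mol L⁻¹. If s mol/L of Ag₂CO₃ dissolves, [CO₃²⁻] = s while [Ag⁺] ≈ 0.15 mol L⁻¹.
Ksp = [Ag⁺]^2[CO₃²⁻] = (0.15)^2s
s = 3.8×10⁻¹² / (0.15)^2 = 1.7×10⁻¹⁰
s = 1.7×10⁻¹⁰ mol L⁻¹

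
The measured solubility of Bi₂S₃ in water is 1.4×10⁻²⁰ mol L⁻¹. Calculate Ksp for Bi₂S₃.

Ksp = 5.8×10⁻⁹⁸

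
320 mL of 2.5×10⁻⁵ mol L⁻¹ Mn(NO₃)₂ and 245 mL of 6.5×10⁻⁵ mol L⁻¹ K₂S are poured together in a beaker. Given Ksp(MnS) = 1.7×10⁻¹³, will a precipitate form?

Yes

Total volume after mixing = 320 + 245 = 565 mL.
[Mn²⁺] = (2.5×10⁻⁵)(320)/565 = 1.4×10⁻⁵ mol L⁻¹
[S²⁻] = (6.5×10⁻⁵)(245)/565 = 2.8×10⁻⁵ mol L⁻¹
Q = [Mn²⁺][S²⁻] = 4.0×10⁻¹⁰
Because Q > Ksp (4.0×10⁻¹⁰ vs 1.7×10⁻¹³), a precipitate of MnS forms.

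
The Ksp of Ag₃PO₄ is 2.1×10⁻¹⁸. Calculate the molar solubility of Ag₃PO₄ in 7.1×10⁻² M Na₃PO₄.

Ag₃PO₄(s) ⇌ 3 Ag⁺(aq) + PO₄³⁻(aq)
The solution already contains PO₄³⁻ at 7.1×10⁻² M. Let s be the molar solubility of Ag₃PO₄.
[PO₄³⁻] ≈ 7.1×10⁻² M (common ion dominates); [Ag⁺] = 3s.
Ksp = [Ag⁺]^3[PO₄³⁻] = (3s)^3(7.1×10⁻²)
(3s)^3 = 2.1×10⁻¹⁸ / (7.1×10⁻²) = 3.0×10⁻¹⁷
s = 1.0×10⁻⁶ M

1.0×10⁻⁶ M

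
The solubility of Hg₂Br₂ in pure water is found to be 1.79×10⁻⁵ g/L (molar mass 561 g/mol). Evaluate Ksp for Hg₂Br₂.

Ksp = 1.30×10⁻²²

s = (1.79×10⁻⁵ g L⁻¹)/(561 g mol⁻¹) = 3.1907×10⁻⁸ M
Hg₂Br₂(s) ⇌ Hg₂²⁺(aq) + 2 Br⁻(aq)
Let s be the molar solubility. Then [Hg₂²⁺] = s and [Br⁻] = 2s.
Ksp = [Hg₂²⁺][Br⁻]^2 = s · (2s)^2 = 4s^3
Ksp = 4 × (3.1907×10⁻⁸)^3 = 1.30×10⁻²²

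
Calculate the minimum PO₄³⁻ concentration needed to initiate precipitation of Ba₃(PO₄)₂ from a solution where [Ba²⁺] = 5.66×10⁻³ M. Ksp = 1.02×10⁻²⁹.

7.50×10⁻¹² M

Precipitation of each salt begins when its ion product equals Ksp.
Ba₃(PO₄)₂(s) ⇌ 3 Ba²⁺(aq) + 2 PO₄³⁻(aq)
Ksp = [Ba²⁺]^3[PO₄³⁻]^2 = [PO₄³⁻]^2(5.66×10⁻³)^3
[PO₄³⁻]^2 = 1.02×10⁻²⁹ / (5.66×10⁻³)^3 = 5.63×10⁻²³
[PO₄³⁻] = 7.50×10⁻¹² M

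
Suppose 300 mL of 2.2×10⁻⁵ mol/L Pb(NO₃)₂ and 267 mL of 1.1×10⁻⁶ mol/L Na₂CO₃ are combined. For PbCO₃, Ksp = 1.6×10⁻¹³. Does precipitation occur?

Yes

Total volume after mixing = 300 + 267 = 567 mL.
[Pb²⁺] = (2.2×10⁻⁵)(300)/567 = 1.2×10⁻⁵ mol/L
[CO₃²⁻] = (1.1×10⁻⁶)(267)/567 = 5.2×10⁻⁷ mol/L
Q = [Pb²⁺][CO₃²⁻] = 6.0×10⁻¹²
Because Q > Ksp (6.0×10⁻¹² vs 1.6×10⁻¹³), a precipitate of PbCO₃ forms.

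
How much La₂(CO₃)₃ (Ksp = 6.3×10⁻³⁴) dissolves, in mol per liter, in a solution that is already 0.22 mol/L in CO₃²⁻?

1.2×10⁻¹⁶ M

La₂(CO₃)₃(s) ⇌ 2 La³⁺(aq) + 3 CO₃²⁻(aq)
CO₃²⁻ is already present at 0.22 mol/L. If s mol/L of La₂(CO₃)₃ dissolves, [La³⁺] = 2s while [CO₃²⁻] ≈ 0.22 mol/L.
Ksp = [La³⁺]^2[CO₃²⁻]^3 = (2s)^2(0.22)^3
(2s)^2 = 6.3×10⁻³⁴ / (0.22)^3 = 5.9×10⁻³²
s = 1.2×10⁻¹⁶ mol/L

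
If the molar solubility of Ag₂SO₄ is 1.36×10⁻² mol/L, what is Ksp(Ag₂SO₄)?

Ksp = 1.01×10⁻⁵

Ag₂SO₄(s) ⇌ 2 Ag⁺(aq) + SO₄²⁻(aq)
Let s be the molar solubility. Then [Ag⁺] = 2s and [SO₄²⁻] = s.
Ksp = [Ag⁺]^2[SO₄²⁻] = (2s)^2 · s = 4s^3
Ksp = 4 × (1.36×10⁻²)^3 = 1.01×10⁻⁵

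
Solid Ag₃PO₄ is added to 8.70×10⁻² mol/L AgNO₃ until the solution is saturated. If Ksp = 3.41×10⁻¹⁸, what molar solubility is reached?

Ag₃PO₄(s) ⇌ 3 Ag⁺(aq) + PO₄³⁻(aq)
Let s be the solubility of Ag₃PO₄ here. The common ion gives [Ag⁺] ≈ 8.70×10⁻² mol/L, and [PO₄³⁻] = s.
Ksp = [Ag⁺]^3[PO₄³⁻] = (8.70×10⁻²)^3s
s = 3.41×10⁻¹⁸ / (8.70×10⁻²)^3 = 5.18×10⁻¹⁵
s = 5.18×10⁻¹⁵ mol/L

5.18×10⁻¹⁵ M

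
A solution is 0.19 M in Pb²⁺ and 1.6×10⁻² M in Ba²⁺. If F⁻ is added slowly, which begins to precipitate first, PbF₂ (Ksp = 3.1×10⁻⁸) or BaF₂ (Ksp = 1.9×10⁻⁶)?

PbF₂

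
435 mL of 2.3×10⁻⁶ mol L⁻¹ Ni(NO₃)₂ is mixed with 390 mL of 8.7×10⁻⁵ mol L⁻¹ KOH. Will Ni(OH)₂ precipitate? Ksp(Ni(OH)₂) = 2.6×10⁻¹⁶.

The combined volume is 825 mL.
[Ni²⁺] = (2.3×10⁻⁶)(435)/825 = 1.2×10⁻⁶ mol L⁻¹
[OH⁻] = (8.7×10⁻⁵)(390)/825 = 4.1×10⁻⁵ mol L⁻¹
Q = [Ni²⁺][OH⁻]^2 = 2.1×10⁻¹⁵
Because Q > Ksp (2.1×10⁻¹⁵ vs 2.6×10⁻¹⁶), a precipitate of Ni(OH)₂ forms.

Yes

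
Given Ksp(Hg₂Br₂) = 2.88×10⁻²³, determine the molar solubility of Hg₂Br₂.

1.93×10⁻⁸ M

Hg₂Br₂(s) ⇌ Hg₂²⁺(aq) + 2 Br⁻(aq)
If s mol/L of Hg₂Br₂ dissolves, [Hg₂²⁺] = s and [Br⁻] = 2s.
Ksp = [Hg₂²⁺][Br⁻]^2 = s · (2s)^2 = 4s^3
4s^3 = 2.88×10⁻²³  ⇒  s^3 = 7.20×10⁻²⁴
s = (7.20×10⁻²⁴)^(1/3) = 1.93×10⁻⁸ mol/L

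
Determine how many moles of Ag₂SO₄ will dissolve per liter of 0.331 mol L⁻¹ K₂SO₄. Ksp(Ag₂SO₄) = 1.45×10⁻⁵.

3.31×10⁻³ M

Ag₂SO₄(s) ⇌ 2 Ag⁺(aq) + SO₄²⁻(aq)
SO₄²⁻ is already present at 0.331 mol L⁻¹. If s mol/L of Ag₂SO₄ dissolves, [Ag⁺] = 2s while [SO₄²⁻] ≈ 0.331 mol L⁻¹.
Ksp = [Ag⁺]^2[SO₄²⁻] = (2s)^2(0.331)
(2s)^2 = 1.45×10⁻⁵ / (0.331) = 4.38×10⁻⁵
s = 3.31×10⁻³ mol L⁻¹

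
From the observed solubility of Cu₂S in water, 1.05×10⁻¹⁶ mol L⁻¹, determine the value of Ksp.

Cu₂S(s) ⇌ 2 Cu⁺(aq) + S²⁻(aq)
If s mol/L of Cu₂S dissolves, [Cu⁺] = 2s and [S²⁻] = s.
Ksp = [Cu⁺]^2[S²⁻] = (2s)^2 · s = 4s^3
Ksp = 4 × (1.05×10⁻¹⁶)^3 = 4.63×10⁻⁴⁸

Ksp = 4.63×10⁻⁴⁸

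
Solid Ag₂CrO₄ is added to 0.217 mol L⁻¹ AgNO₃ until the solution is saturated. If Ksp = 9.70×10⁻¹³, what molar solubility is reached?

Ag₂CrO₄(s) ⇌ 2 Ag⁺(aq) + CrO₄²⁻(aq)
Ag⁺ is already present at 0.217 mol L⁻¹. If s mol/L of Ag₂CrO₄ dissolves, [CrO₄²⁻] = s while [Ag⁺] ≈ 0.217 mol L⁻¹.
Ksp = [Ag⁺]^2[CrO₄²⁻] = (0.217)^2s
s = 9.70×10⁻¹³ / (0.217)^2 = 2.06×10⁻¹¹
s = 2.06×10⁻¹¹ mol L⁻¹

2.06×10⁻¹¹ M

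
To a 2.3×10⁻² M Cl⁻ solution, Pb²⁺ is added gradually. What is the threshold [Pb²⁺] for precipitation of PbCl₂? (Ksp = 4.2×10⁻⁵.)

7.9×10⁻² M

The threshold for precipitation is Q = Ksp.
PbCl₂(s) ⇌ Pb²⁺(aq) + 2 Cl⁻(aq)
Ksp = [Pb²⁺][Cl⁻]^2 = [Pb²⁺](2.3×10⁻²)^2
[Pb²⁺] = 4.2×10⁻⁵ / (2.3×10⁻²)^2 = 7.9×10⁻²
[Pb²⁺] = 7.9×10⁻² M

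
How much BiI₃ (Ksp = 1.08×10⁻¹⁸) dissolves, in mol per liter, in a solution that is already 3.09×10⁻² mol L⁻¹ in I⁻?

BiI₃(s) ⇌ Bi³⁺(aq) + 3 I⁻(aq)
The solution already contains I⁻ at 3.09×10⁻² mol L⁻¹. Let s be the molar solubility of BiI₃.
[I⁻] ≈ 3.09×10⁻² mol L⁻¹ (common ion dominates); [Bi³⁺] = s.
Ksp = [Bi³⁺][I⁻]^3 = s(3.09×10⁻²)^3
s = 1.08×10⁻¹⁸ / (3.09×10⁻²)^3 = 3.66×10⁻¹⁴
s = 3.66×10⁻¹⁴ mol L⁻¹

3.66×10⁻¹⁴ M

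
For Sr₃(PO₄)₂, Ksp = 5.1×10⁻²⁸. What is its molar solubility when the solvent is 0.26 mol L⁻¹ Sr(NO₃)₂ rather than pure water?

Sr₃(PO₄)₂(s) ⇌ 3 Sr²⁺(aq) + 2 PO₄³⁻(aq)
Let s be the solubility of Sr₃(PO₄)₂ here. The common ion gives [Sr²⁺] ≈ 0.26 mol L⁻¹, and [PO₄³⁻] = 2s.
Ksp = [Sr²⁺]^3[PO₄³⁻]^2 = (0.26)^3(2s)^2
(2s)^2 = 5.1×10⁻²⁸ / (0.26)^3 = 2.9×10⁻²⁶
s = 8.5×10⁻¹⁴ mol L⁻¹

8.5×10⁻¹⁴ M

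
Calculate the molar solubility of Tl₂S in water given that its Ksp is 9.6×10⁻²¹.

Tl₂S(s) ⇌ 2 Tl⁺(aq) + S²⁻(aq)
With molar solubility s: [Tl⁺] = 2s, [S²⁻] = s.
Ksp = [Tl⁺]^2[S²⁻] = (2s)^2 · s = 4s^3
4s^3 = 9.6×10⁻²¹  ⇒  s^3 = 2.4×10⁻²¹
Taking the 3rd root, s = 1.3×10⁻⁷ mol L⁻¹.

1.3×10⁻⁷ M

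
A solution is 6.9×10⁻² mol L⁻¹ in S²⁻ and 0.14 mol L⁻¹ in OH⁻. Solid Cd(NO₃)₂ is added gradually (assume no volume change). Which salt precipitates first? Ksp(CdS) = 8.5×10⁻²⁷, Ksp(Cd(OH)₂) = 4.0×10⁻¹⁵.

CdS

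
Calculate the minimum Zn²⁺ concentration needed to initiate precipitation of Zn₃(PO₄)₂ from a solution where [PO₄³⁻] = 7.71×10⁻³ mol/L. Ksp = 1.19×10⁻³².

Each salt precipitates once Q = Ksp for that salt.
Zn₃(PO₄)₂(s) ⇌ 3 Zn²⁺(aq) + 2 PO₄³⁻(aq)
Ksp = [Zn²⁺]^3[PO₄³⁻]^2 = [Zn²⁺]^3(7.71×10⁻³)^2
[Zn²⁺]^3 = 1.19×10⁻³² / (7.71×10⁻³)^2 = 2.00×10⁻²⁸
[Zn²⁺] = 5.85×10⁻¹⁰ mol/L

5.85×10⁻¹⁰ M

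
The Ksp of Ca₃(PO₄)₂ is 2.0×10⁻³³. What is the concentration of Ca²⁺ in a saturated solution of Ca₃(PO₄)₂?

Ca₃(PO₄)₂(s) ⇌ 3 Ca²⁺(aq) + 2 PO₄³⁻(aq)
Let s be the molar solubility. Then [Ca²⁺] = 3s and [PO₄³⁻] = 2s.
Ksp = [Ca²⁺]^3[PO₄³⁻]^2 = (3s)^3 · (2s)^2 = 108s^5 = 2.0×10⁻³³
s = 1.1×10⁻⁷ mol L⁻¹
[Ca²⁺] = 3s = 3.4×10⁻⁷ mol L⁻¹

3.4×10⁻⁷ M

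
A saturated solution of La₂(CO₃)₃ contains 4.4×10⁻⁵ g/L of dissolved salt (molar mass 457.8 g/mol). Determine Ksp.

Ksp = 8.9×10⁻³⁴

Convert to molarity: s = 4.4×10⁻⁵ / 457.8 = 9.611×10⁻⁸ mol/L
La₂(CO₃)₃(s) ⇌ 2 La³⁺(aq) + 3 CO₃²⁻(aq)
Let s be the molar solubility. Then [La³⁺] = 2s and [CO₃²⁻] = 3s.
Ksp = [La³⁺]^2[CO₃²⁻]^3 = (2s)^2 · (3s)^3 = 108s^5
Ksp = 108 × (9.611×10⁻⁸)^5 = 8.9×10⁻³⁴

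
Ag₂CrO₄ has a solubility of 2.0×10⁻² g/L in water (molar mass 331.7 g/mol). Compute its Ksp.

Molar solubility s = (2.0×10⁻² g/L) / (331.7 g/mol) = 6.030×10⁻⁵ mol/L
Ag₂CrO₄(s) ⇌ 2 Ag⁺(aq) + CrO₄²⁻(aq)
Call the molar solubility s, so that [Ag⁺] = 2s and [CrO₄²⁻] = s.
Ksp = [Ag⁺]^2[CrO₄²⁻] = (2s)^2 · s = 4s^3
Ksp = 4 × (6.030×10⁻⁵)^3 = 8.8×10⁻¹³

Ksp = 8.8×10⁻¹³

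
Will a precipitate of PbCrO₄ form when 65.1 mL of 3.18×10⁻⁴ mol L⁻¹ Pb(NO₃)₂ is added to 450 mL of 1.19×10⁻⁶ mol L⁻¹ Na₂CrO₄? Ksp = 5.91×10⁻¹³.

Yes

After mixing, V = 65.1 mL + 450 mL = 515.1 mL.
[Pb²⁺] = (3.18×10⁻⁴)(65.1)/515.1 = 4.02×10⁻⁵ mol L⁻¹
[CrO₄²⁻] = (1.19×10⁻⁶)(450)/515.1 = 1.04×10⁻⁶ mol L⁻¹
Q = [Pb²⁺][CrO₄²⁻] = 4.18×10⁻¹¹
Since Q (4.18×10⁻¹¹) exceeds Ksp (5.91×10⁻¹³), PbCrO₄ will precipitate.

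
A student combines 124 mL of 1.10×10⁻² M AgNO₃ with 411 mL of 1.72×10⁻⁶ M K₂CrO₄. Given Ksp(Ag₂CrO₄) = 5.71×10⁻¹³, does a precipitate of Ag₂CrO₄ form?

Yes

Total volume after mixing = 124 + 411 = 535 mL.
[Ag⁺] = (1.10×10⁻²)(124)/535 = 2.55×10⁻³ M
[CrO₄²⁻] = (1.72×10⁻⁶)(411)/535 = 1.32×10⁻⁶ M
Q = [Ag⁺]^2[CrO₄²⁻] = 8.59×10⁻¹²
Because Q > Ksp (8.59×10⁻¹² vs 5.71×10⁻¹³), a precipitate of Ag₂CrO₄ forms.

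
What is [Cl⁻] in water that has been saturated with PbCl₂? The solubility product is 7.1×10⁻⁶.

2.4×10⁻² M

PbCl₂(s) ⇌ Pb²⁺(aq) + 2 Cl⁻(aq)
With molar solubility s: [Pb²⁺] = s, [Cl⁻] = 2s.
Ksp = [Pb²⁺][Cl⁻]^2 = s · (2s)^2 = 4s^3 = 7.1×10⁻⁶
s = 1.2×10⁻² M
[Cl⁻] = 2s = 2.4×10⁻² M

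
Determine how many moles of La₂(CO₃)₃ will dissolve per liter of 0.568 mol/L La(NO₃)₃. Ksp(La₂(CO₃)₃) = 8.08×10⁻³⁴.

4.53×10⁻¹² M

La₂(CO₃)₃(s) ⇌ 2 La³⁺(aq) + 3 CO₃²⁻(aq)
La³⁺ is already present at 0.568 mol/L. If s mol/L of La₂(CO₃)₃ dissolves, [CO₃²⁻] = 3s while [La³⁺] ≈ 0.568 mol/L.
Ksp = [La³⁺]^2[CO₃²⁻]^3 = (0.568)^2(3s)^3
(3s)^3 = 8.08×10⁻³⁴ / (0.568)^2 = 2.50×10⁻³³
s = 4.53×10⁻¹² mol/L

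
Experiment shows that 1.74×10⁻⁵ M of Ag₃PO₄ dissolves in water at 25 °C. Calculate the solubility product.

Ag₃PO₄(s) ⇌ 3 Ag⁺(aq) + PO₄³⁻(aq)
Let s be the molar solubility. Then [Ag⁺] = 3s and [PO₄³⁻] = s.
Ksp = [Ag⁺]^3[PO₄³⁻] = (3s)^3 · s = 27s^4
Ksp = 27 × (1.74×10⁻⁵)^4 = 2.47×10⁻¹⁸

Ksp = 2.47×10⁻¹⁸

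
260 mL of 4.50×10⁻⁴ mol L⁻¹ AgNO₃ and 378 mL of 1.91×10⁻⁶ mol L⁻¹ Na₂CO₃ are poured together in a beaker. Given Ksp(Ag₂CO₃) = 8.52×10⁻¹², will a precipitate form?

No

The combined volume is 638 mL.
[Ag⁺] = (4.50×10⁻⁴)(260)/638 = 1.83×10⁻⁴ mol L⁻¹
[CO₃²⁻] = (1.91×10⁻⁶)(378)/638 = 1.13×10⁻⁶ mol L⁻¹
Q = [Ag⁺]^2[CO₃²⁻] = 3.81×10⁻¹⁴
Q = 3.81×10⁻¹⁴ < Ksp = 8.52×10⁻¹², so the solution is unsaturated and no precipitate forms.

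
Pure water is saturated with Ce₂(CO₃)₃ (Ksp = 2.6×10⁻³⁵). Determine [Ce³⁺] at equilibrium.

Ce₂(CO₃)₃(s) ⇌ 2 Ce³⁺(aq) + 3 CO₃²⁻(aq)
Call the molar solubility s, so that [Ce³⁺] = 2s and [CO₃²⁻] = 3s.
Ksp = [Ce³⁺]^2[CO₃²⁻]^3 = (2s)^2 · (3s)^3 = 108s^5 = 2.6×10⁻³⁵
s = 4.7×10⁻⁸ mol L⁻¹
[Ce³⁺] = 2s = 9.5×10⁻⁸ mol L⁻¹

9.5×10⁻⁸ M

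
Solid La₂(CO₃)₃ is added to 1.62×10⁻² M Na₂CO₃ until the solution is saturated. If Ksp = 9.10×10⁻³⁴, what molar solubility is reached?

7.32×10⁻¹⁵ M

La₂(CO₃)₃(s) ⇌ 2 La³⁺(aq) + 3 CO₃²⁻(aq)
CO₃²⁻ is already present at 1.62×10⁻² M. If s mol/L of La₂(CO₃)₃ dissolves, [La³⁺] = 2s while [CO₃²⁻] ≈ 1.62×10⁻² M.
Ksp = [La³⁺]^2[CO₃²⁻]^3 = (2s)^2(1.62×10⁻²)^3
(2s)^2 = 9.10×10⁻³⁴ / (1.62×10⁻²)^3 = 2.14×10⁻²⁸
s = 7.32×10⁻¹⁵ M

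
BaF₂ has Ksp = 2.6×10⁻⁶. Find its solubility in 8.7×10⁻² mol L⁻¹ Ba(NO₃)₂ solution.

BaF₂(s) ⇌ Ba²⁺(aq) + 2 F⁻(aq)
With Ba²⁺ already at 8.7×10⁻² mol L⁻¹ and s small, take [Ba²⁺] ≈ 8.7×10⁻² mol L⁻¹ and [F⁻] = 2s.
Ksp = [Ba²⁺][F⁻]^2 = (8.7×10⁻²)(2s)^2
(2s)^2 = 2.6×10⁻⁶ / (8.7×10⁻²) = 3.0×10⁻⁵
s = 2.7×10⁻³ mol L⁻¹

2.7×10⁻³ M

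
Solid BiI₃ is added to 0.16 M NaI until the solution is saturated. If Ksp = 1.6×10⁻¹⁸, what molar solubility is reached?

3.9×10⁻¹⁶ M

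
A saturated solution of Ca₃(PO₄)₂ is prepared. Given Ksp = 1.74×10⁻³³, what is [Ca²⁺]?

Ca₃(PO₄)₂(s) ⇌ 3 Ca²⁺(aq) + 2 PO₄³⁻(aq)
Let s be the molar solubility. Then [Ca²⁺] = 3s and [PO₄³⁻] = 2s.
Ksp = [Ca²⁺]^3[PO₄³⁻]^2 = (3s)^3 · (2s)^2 = 108s^5 = 1.74×10⁻³³
s = 1.10×10⁻⁷ mol/L
[Ca²⁺] = 3s = 3.30×10⁻⁷ mol/L

3.30×10⁻⁷ M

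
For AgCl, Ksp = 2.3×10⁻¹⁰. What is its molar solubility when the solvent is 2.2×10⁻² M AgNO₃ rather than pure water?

AgCl(s) ⇌ Ag⁺(aq) + Cl⁻(aq)
Ag⁺ is already present at 2.2×10⁻² M. If s mol/L of AgCl dissolves, [Cl⁻] = s while [Ag⁺] ≈ 2.2×10⁻² M.
Ksp = [Ag⁺][Cl⁻] = (2.2×10⁻²)s
s = 2.3×10⁻¹⁰ / (2.2×10⁻²) = 1.0×10⁻⁸
s = 1.0×10⁻⁸ M

1.0×10⁻⁸ M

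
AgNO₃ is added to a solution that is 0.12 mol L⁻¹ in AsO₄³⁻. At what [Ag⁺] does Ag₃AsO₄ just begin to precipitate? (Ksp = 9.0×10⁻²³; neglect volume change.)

A salt starts to precipitate once the ion product Q reaches its Ksp.
Ag₃AsO₄(s) ⇌ 3 Ag⁺(aq) + AsO₄³⁻(aq)
Ksp = [Ag⁺]^3[AsO₄³⁻] = [Ag⁺]^3(0.12)
[Ag⁺]^3 = 9.0×10⁻²³ / (0.12) = 7.5×10⁻²²
[Ag⁺] = 9.1×10⁻⁸ mol L⁻¹

9.1×10⁻⁸ M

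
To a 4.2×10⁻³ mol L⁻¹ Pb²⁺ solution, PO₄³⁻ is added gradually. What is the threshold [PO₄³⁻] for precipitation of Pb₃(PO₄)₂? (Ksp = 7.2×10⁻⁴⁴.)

9.9×10⁻¹⁹ M

Each salt precipitates once Q = Ksp for that salt.
Pb₃(PO₄)₂(s) ⇌ 3 Pb²⁺(aq) + 2 PO₄³⁻(aq)
Ksp = [Pb²⁺]^3[PO₄³⁻]^2 = [PO₄³⁻]^2(4.2×10⁻³)^3
[PO₄³⁻]^2 = 7.2×10⁻⁴⁴ / (4.2×10⁻³)^3 = 9.7×10⁻³⁷
[PO₄³⁻] = 9.9×10⁻¹⁹ mol L⁻¹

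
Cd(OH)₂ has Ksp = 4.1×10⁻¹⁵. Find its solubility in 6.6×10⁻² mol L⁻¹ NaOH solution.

9.4×10⁻¹³ M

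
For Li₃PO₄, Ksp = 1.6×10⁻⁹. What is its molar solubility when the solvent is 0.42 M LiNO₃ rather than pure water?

Li₃PO₄(s) ⇌ 3 Li⁺(aq) + PO₄³⁻(aq)
With Li⁺ already at 0.42 M and s small, take [Li⁺] ≈ 0.42 M and [PO₄³⁻] = s.
Ksp = [Li⁺]^3[PO₄³⁻] = (0.42)^3s
s = 1.6×10⁻⁹ / (0.42)^3 = 2.2×10⁻⁸
s = 2.2×10⁻⁸ M

2.2×10⁻⁸ M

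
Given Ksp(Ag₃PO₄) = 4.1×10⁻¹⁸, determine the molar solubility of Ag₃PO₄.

2.0×10⁻⁵ M

Ag₃PO₄(s) ⇌ 3 Ag⁺(aq) + PO₄³⁻(aq)
If s mol/L of Ag₃PO₄ dissolves, [Ag⁺] = 3s and [PO₄³⁻] = s.
Ksp = [Ag⁺]^3[PO₄³⁻] = (3s)^3 · s = 27s^4
27s^4 = 4.1×10⁻¹⁸  ⇒  s^4 = 1.5×10⁻¹⁹
s = (1.5×10⁻¹⁹)^(1/4) = 2.0×10⁻⁵ mol L⁻¹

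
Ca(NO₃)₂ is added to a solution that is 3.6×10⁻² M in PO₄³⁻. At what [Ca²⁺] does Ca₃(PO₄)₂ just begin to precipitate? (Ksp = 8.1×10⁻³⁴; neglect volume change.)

8.5×10⁻¹¹ M

A salt starts to precipitate once the ion product Q reaches its Ksp.
Ca₃(PO₄)₂(s) ⇌ 3 Ca²⁺(aq) + 2 PO₄³⁻(aq)
Ksp = [Ca²⁺]^3[PO₄³⁻]^2 = [Ca²⁺]^3(3.6×10⁻²)^2
[Ca²⁺]^3 = 8.1×10⁻³⁴ / (3.6×10⁻²)^2 = 6.3×10⁻³¹
[Ca²⁺] = 8.5×10⁻¹¹ M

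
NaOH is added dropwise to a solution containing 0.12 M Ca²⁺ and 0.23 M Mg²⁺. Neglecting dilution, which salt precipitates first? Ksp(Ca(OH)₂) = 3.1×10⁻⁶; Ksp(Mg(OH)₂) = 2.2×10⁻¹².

A salt starts to precipitate once the ion product Q reaches its Ksp.
For Ca(OH)₂: [OH⁻] = (Ksp/[Ca²⁺])^(1/2) = 5.1×10⁻³ M
For Mg(OH)₂: [OH⁻] = (Ksp/[Mg²⁺])^(1/2) = 3.1×10⁻⁶ M
Mg(OH)₂ requires the lower [OH⁻], so it precipitates first.

Mg(OH)₂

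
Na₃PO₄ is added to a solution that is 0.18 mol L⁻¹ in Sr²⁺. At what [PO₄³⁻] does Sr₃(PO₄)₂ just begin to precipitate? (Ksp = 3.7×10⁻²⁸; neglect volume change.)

2.5×10⁻¹³ M

The threshold for precipitation is Q = Ksp.
Sr₃(PO₄)₂(s) ⇌ 3 Sr²⁺(aq) + 2 PO₄³⁻(aq)
Ksp = [Sr²⁺]^3[PO₄³⁻]^2 = [PO₄³⁻]^2(0.18)^3
[PO₄³⁻]^2 = 3.7×10⁻²⁸ / (0.18)^3 = 6.3×10⁻²⁶
[PO₄³⁻] = 2.5×10⁻¹³ mol L⁻¹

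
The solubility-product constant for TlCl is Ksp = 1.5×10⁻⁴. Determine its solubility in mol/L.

TlCl(s) ⇌ Tl⁺(aq) + Cl⁻(aq)
Let s be the molar solubility. Then [Tl⁺] = s and [Cl⁻] = s.
Ksp = [Tl⁺][Cl⁻] = s · s = s^2
s^2 = 1.5×10⁻⁴
s = 1.2×10⁻² M

1.2×10⁻² M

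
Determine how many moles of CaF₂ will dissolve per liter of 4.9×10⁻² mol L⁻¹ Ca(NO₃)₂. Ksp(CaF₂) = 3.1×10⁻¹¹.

CaF₂(s) ⇌ Ca²⁺(aq) + 2 F⁻(aq)
The solution already contains Ca²⁺ at 4.9×10⁻² mol L⁻¹. Let s be the molar solubility of CaF₂.
[Ca²⁺] ≈ 4.9×10⁻² mol L⁻¹ (common ion dominates); [F⁻] = 2s.
Ksp = [Ca²⁺][F⁻]^2 = (4.9×10⁻²)(2s)^2
(2s)^2 = 3.1×10⁻¹¹ / (4.9×10⁻²) = 6.3×10⁻¹⁰
s = 1.3×10⁻⁵ mol L⁻¹

1.3×10⁻⁵ M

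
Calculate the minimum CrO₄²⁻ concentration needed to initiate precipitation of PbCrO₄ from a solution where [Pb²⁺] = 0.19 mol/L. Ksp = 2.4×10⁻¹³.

1.3×10⁻¹² M

Precipitation of each salt begins when its ion product equals Ksp.
PbCrO₄(s) ⇌ Pb²⁺(aq) + CrO₄²⁻(aq)
Ksp = [Pb²⁺][CrO₄²⁻] = [CrO₄²⁻](0.19)
[CrO₄²⁻] = 2.4×10⁻¹³ / (0.19) = 1.3×10⁻¹²
[CrO₄²⁻] = 1.3×10⁻¹² mol/L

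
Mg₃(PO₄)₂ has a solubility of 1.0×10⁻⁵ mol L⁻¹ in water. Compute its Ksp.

Mg₃(PO₄)₂(s) ⇌ 3 Mg²⁺(aq) + 2 PO₄³⁻(aq)
Call the molar solubility s, so that [Mg²⁺] = 3s and [PO₄³⁻] = 2s.
Ksp = [Mg²⁺]^3[PO₄³⁻]^2 = (3s)^3 · (2s)^2 = 108s^5
Ksp = 108 × (1.0×10⁻⁵)^5 = 1.1×10⁻²³

Ksp = 1.1×10⁻²³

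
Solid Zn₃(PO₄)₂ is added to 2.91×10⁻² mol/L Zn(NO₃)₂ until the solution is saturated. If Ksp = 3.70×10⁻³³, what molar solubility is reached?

Zn₃(PO₄)₂(s) ⇌ 3 Zn²⁺(aq) + 2 PO₄³⁻(aq)
Zn²⁺ is already present at 2.91×10⁻² mol/L. If s mol/L of Zn₃(PO₄)₂ dissolves, [PO₄³⁻] = 2s while [Zn²⁺] ≈ 2.91×10⁻² mol/L.
Ksp = [Zn²⁺]^3[PO₄³⁻]^2 = (2.91×10⁻²)^3(2s)^2
(2s)^2 = 3.70×10⁻³³ / (2.91×10⁻²)^3 = 1.50×10⁻²⁸
s = 6.13×10⁻¹⁵ mol/L

6.13×10⁻¹⁵ M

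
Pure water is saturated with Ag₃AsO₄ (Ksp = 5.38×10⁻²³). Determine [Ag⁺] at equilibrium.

3.56×10⁻⁶ M

Ag₃AsO₄(s) ⇌ 3 Ag⁺(aq) + AsO₄³⁻(aq)
If s mol/L of Ag₃AsO₄ dissolves, [Ag⁺] = 3s and [AsO₄³⁻] = s.
Ksp = [Ag⁺]^3[AsO₄³⁻] = (3s)^3 · s = 27s^4 = 5.38×10⁻²³
s = 1.19×10⁻⁶ mol L⁻¹
[Ag⁺] = 3s = 3.56×10⁻⁶ mol L⁻¹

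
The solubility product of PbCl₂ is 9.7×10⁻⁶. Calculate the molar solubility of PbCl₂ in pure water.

1.3×10⁻² M

PbCl₂(s) ⇌ Pb²⁺(aq) + 2 Cl⁻(aq)
Call the molar solubility s, so that [Pb²⁺] = s and [Cl⁻] = 2s.
Ksp = [Pb²⁺][Cl⁻]^2 = s · (2s)^2 = 4s^3
4s^3 = 9.7×10⁻⁶  ⇒  s^3 = 2.4×10⁻⁶
s = (2.4×10⁻⁶)^(1/3) = 1.3×10⁻² mol L⁻¹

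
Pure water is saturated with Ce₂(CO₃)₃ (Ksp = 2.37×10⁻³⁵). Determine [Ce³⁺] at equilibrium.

Ce₂(CO₃)₃(s) ⇌ 2 Ce³⁺(aq) + 3 CO₃²⁻(aq)
For each mole of Ce₂(CO₃)₃ that dissolves per liter, [Ce³⁺] = 2s and [CO₃²⁻] = 3s; let s denote this solubility.
Ksp = [Ce³⁺]^2[CO₃²⁻]^3 = (2s)^2 · (3s)^3 = 108s^5 = 2.37×10⁻³⁵
s = 4.66×10⁻⁸ mol/L
[Ce³⁺] = 2s = 9.32×10⁻⁸ mol/L

9.32×10⁻⁸ M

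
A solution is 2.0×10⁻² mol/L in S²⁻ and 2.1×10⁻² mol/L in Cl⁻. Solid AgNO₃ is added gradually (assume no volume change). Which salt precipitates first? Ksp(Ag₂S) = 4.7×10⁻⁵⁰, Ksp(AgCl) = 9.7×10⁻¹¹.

Ag₂S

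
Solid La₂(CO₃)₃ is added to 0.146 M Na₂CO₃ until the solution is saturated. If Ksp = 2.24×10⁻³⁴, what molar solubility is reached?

1.34×10⁻¹⁶ M

La₂(CO₃)₃(s) ⇌ 2 La³⁺(aq) + 3 CO₃²⁻(aq)
The solution already contains CO₃²⁻ at 0.146 M. Let s be the molar solubility of La₂(CO₃)₃.
[CO₃²⁻] ≈ 0.146 M (common ion dominates); [La³⁺] = 2s.
Ksp = [La³⁺]^2[CO₃²⁻]^3 = (2s)^2(0.146)^3
(2s)^2 = 2.24×10⁻³⁴ / (0.146)^3 = 7.20×10⁻³²
s = 1.34×10⁻¹⁶ M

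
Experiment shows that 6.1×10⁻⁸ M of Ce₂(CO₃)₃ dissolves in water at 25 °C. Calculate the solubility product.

Ksp = 9.1×10⁻³⁵

Ce₂(CO₃)₃(s) ⇌ 2 Ce³⁺(aq) + 3 CO₃²⁻(aq)
With molar solubility s: [Ce³⁺] = 2s, [CO₃²⁻] = 3s.
Ksp = [Ce³⁺]^2[CO₃²⁻]^3 = (2s)^2 · (3s)^3 = 108s^5
Ksp = 108 × (6.1×10⁻⁸)^5 = 9.1×10⁻³⁵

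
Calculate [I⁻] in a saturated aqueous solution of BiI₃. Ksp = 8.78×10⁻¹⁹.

4.03×10⁻⁵ M

BiI₃(s) ⇌ Bi³⁺(aq) + 3 I⁻(aq)
Call the molar solubility s, so that [Bi³⁺] = s and [I⁻] = 3s.
Ksp = [Bi³⁺][I⁻]^3 = s · (3s)^3 = 27s^4 = 8.78×10⁻¹⁹
s = 1.34×10⁻⁵ M
[I⁻] = 3s = 4.03×10⁻⁵ M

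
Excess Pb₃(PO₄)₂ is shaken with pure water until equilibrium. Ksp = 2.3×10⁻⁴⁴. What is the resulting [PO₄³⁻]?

1.5×10⁻⁹ M

Pb₃(PO₄)₂(s) ⇌ 3 Pb²⁺(aq) + 2 PO₄³⁻(aq)
Call the molar solubility s, so that [Pb²⁺] = 3s and [PO₄³⁻] = 2s.
Ksp = [Pb²⁺]^3[PO₄³⁻]^2 = (3s)^3 · (2s)^2 = 108s^5 = 2.3×10⁻⁴⁴
s = 7.3×10⁻¹⁰ mol L⁻¹
[PO₄³⁻] = 2s = 1.5×10⁻⁹ mol L⁻¹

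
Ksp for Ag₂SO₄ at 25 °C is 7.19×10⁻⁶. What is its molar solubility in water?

1.22×10⁻² M

Ag₂SO₄(s) ⇌ 2 Ag⁺(aq) + SO₄²⁻(aq)
Let s be the molar solubility. Then [Ag⁺] = 2s and [SO₄²⁻] = s.
Ksp = [Ag⁺]^2[SO₄²⁻] = (2s)^2 · s = 4s^3
4s^3 = 7.19×10⁻⁶  ⇒  s^3 = 1.80×10⁻⁶
Taking the 3rd root, s = 1.22×10⁻² mol L⁻¹.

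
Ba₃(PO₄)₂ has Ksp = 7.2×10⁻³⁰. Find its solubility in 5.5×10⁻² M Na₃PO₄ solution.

4.5×10⁻¹⁰ M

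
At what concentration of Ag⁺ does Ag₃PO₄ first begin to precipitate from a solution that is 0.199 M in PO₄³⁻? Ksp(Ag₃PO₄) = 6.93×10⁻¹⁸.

A salt starts to precipitate once the ion product Q reaches its Ksp.
Ag₃PO₄(s) ⇌ 3 Ag⁺(aq) + PO₄³⁻(aq)
Ksp = [Ag⁺]^3[PO₄³⁻] = [Ag⁺]^3(0.199)
[Ag⁺]^3 = 6.93×10⁻¹⁸ / (0.199) = 3.48×10⁻¹⁷
[Ag⁺] = 3.27×10⁻⁶ M

3.27×10⁻⁶ M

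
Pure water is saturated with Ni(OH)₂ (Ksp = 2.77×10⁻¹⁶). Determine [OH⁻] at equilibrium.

8.21×10⁻⁶ M

Ni(OH)₂(s) ⇌ Ni²⁺(aq) + 2 OH⁻(aq)
Let s be the molar solubility. Then [Ni²⁺] = s and [OH⁻] = 2s.
Ksp = [Ni²⁺][OH⁻]^2 = s · (2s)^2 = 4s^3 = 2.77×10⁻¹⁶
s = 4.11×10⁻⁶ mol/L
[OH⁻] = 2s = 8.21×10⁻⁶ mol/L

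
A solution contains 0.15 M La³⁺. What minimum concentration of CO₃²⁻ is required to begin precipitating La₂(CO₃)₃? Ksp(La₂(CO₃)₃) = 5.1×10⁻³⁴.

2.8×10⁻¹¹ M

A salt starts to precipitate once the ion product Q reaches its Ksp.
La₂(CO₃)₃(s) ⇌ 2 La³⁺(aq) + 3 CO₃²⁻(aq)
Ksp = [La³⁺]^2[CO₃²⁻]^3 = [CO₃²⁻]^3(0.15)^2
[CO₃²⁻]^3 = 5.1×10⁻³⁴ / (0.15)^2 = 2.3×10⁻³²
[CO₃²⁻] = 2.8×10⁻¹¹ M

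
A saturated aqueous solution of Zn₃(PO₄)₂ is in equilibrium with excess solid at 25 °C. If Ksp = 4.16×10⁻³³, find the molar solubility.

1.31×10⁻⁷ M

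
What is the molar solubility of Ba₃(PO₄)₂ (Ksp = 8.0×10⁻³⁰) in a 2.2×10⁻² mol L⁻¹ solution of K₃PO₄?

Ba₃(PO₄)₂(s) ⇌ 3 Ba²⁺(aq) + 2 PO₄³⁻(aq)
PO₄³⁻ is already present at 2.2×10⁻² mol L⁻¹. If s mol/L of Ba₃(PO₄)₂ dissolves, [Ba²⁺] = 3s while [PO₄³⁻] ≈ 2.2×10⁻² mol L⁻¹.
Ksp = [Ba²⁺]^3[PO₄³⁻]^2 = (3s)^3(2.2×10⁻²)^2
(3s)^3 = 8.0×10⁻³⁰ / (2.2×10⁻²)^2 = 1.7×10⁻²⁶
s = 8.5×10⁻¹⁰ mol L⁻¹

8.5×10⁻¹⁰ M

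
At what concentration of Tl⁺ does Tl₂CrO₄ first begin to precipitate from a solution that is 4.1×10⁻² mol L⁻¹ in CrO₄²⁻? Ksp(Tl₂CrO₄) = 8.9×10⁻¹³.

4.7×10⁻⁶ M

Each salt precipitates once Q = Ksp for that salt.
Tl₂CrO₄(s) ⇌ 2 Tl⁺(aq) + CrO₄²⁻(aq)
Ksp = [Tl⁺]^2[CrO₄²⁻] = [Tl⁺]^2(4.1×10⁻²)
[Tl⁺]^2 = 8.9×10⁻¹³ / (4.1×10⁻²) = 2.2×10⁻¹¹
[Tl⁺] = 4.7×10⁻⁶ mol L⁻¹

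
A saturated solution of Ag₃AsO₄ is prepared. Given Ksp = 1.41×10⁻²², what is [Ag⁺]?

Ag₃AsO₄(s) ⇌ 3 Ag⁺(aq) + AsO₄³⁻(aq)
With molar solubility s: [Ag⁺] = 3s, [AsO₄³⁻] = s.
Ksp = [Ag⁺]^3[AsO₄³⁻] = (3s)^3 · s = 27s^4 = 1.41×10⁻²²
s = 1.51×10⁻⁶ mol L⁻¹
[Ag⁺] = 3s = 4.54×10⁻⁶ mol L⁻¹

4.54×10⁻⁶ M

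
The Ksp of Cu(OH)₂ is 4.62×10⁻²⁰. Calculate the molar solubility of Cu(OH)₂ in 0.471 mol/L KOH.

2.08×10⁻¹⁹ M

Cu(OH)₂(s) ⇌ Cu²⁺(aq) + 2 OH⁻(aq)
With OH⁻ already at 0.471 mol/L and s small, take [OH⁻] ≈ 0.471 mol/L and [Cu²⁺] = s.
Ksp = [Cu²⁺][OH⁻]^2 = s(0.471)^2
s = 4.62×10⁻²⁰ / (0.471)^2 = 2.08×10⁻¹⁹
s = 2.08×10⁻¹⁹ mol/L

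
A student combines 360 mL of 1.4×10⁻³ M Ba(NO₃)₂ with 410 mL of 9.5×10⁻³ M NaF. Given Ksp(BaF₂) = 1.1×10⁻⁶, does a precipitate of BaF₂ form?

No

Total volume after mixing = 360 + 410 = 770 mL.
[Ba²⁺] = (1.4×10⁻³)(360)/770 = 6.5×10⁻⁴ M
[F⁻] = (9.5×10⁻³)(410)/770 = 5.1×10⁻³ M
Q = [Ba²⁺][F⁻]^2 = 1.7×10⁻⁸
Since Q (1.7×10⁻⁸) is less than Ksp (1.1×10⁻⁶), no BaF₂ precipitates.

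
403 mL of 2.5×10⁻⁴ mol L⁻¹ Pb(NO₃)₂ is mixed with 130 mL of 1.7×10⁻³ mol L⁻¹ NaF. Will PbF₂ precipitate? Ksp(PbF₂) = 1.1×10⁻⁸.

No

After mixing, V = 403 mL + 130 mL = 533 mL.
[Pb²⁺] = (2.5×10⁻⁴)(403)/533 = 1.9×10⁻⁴ mol L⁻¹
[F⁻] = (1.7×10⁻³)(130)/533 = 4.1×10⁻⁴ mol L⁻¹
Q = [Pb²⁺][F⁻]^2 = 3.2×10⁻¹¹
Q < Ksp (3.2×10⁻¹¹ vs 1.1×10⁻⁸); the solution remains unsaturated and no precipitate forms.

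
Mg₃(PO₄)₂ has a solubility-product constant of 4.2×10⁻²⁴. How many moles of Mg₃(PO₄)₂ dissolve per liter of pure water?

8.3×10⁻⁶ M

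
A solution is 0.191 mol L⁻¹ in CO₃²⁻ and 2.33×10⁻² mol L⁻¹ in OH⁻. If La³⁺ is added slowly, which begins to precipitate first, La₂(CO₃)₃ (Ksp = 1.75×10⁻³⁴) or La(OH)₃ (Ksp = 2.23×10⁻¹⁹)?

La₂(CO₃)₃

A salt starts to precipitate once the ion product Q reaches its Ksp.
For La₂(CO₃)₃: [La³⁺] = (Ksp/[CO₃²⁻]^3)^(1/2) = 1.58×10⁻¹⁶ mol L⁻¹
For La(OH)₃: [La³⁺] = (Ksp/[OH⁻]^3) = 1.76×10⁻¹⁴ mol L⁻¹
The smaller threshold [La³⁺] is reached first, so La₂(CO₃)₃ precipitates first.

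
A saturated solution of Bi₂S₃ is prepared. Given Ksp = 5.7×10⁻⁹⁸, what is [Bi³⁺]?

Bi₂S₃(s) ⇌ 2 Bi³⁺(aq) + 3 S²⁻(aq)
Let s be the molar solubility. Then [Bi³⁺] = 2s and [S²⁻] = 3s.
Ksp = [Bi³⁺]^2[S²⁻]^3 = (2s)^2 · (3s)^3 = 108s^5 = 5.7×10⁻⁹⁸
s = 1.4×10⁻²⁰ M
[Bi³⁺] = 2s = 2.8×10⁻²⁰ M

2.8×10⁻²⁰ M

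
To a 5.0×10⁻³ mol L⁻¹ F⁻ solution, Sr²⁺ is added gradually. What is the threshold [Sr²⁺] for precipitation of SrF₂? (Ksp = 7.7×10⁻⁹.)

The threshold for precipitation is Q = Ksp.
SrF₂(s) ⇌ Sr²⁺(aq) + 2 F⁻(aq)
Ksp = [Sr²⁺][F⁻]^2 = [Sr²⁺](5.0×10⁻³)^2
[Sr²⁺] = 7.7×10⁻⁹ / (5.0×10⁻³)^2 = 3.1×10⁻⁴
[Sr²⁺] = 3.1×10⁻⁴ mol L⁻¹

3.1×10⁻⁴ M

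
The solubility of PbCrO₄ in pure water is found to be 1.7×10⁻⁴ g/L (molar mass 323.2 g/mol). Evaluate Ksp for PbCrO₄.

Molar solubility s = (1.7×10⁻⁴ g/L) / (323.2 g/mol) = 5.260×10⁻⁷ mol/L
PbCrO₄(s) ⇌ Pb²⁺(aq) + CrO₄²⁻(aq)
Let s be the molar solubility. Then [Pb²⁺] = s and [CrO₄²⁻] = s.
Ksp = [Pb²⁺][CrO₄²⁻] = s · s = s^2
Ksp = (5.260×10⁻⁷)^2 = 2.8×10⁻¹³

Ksp = 2.8×10⁻¹³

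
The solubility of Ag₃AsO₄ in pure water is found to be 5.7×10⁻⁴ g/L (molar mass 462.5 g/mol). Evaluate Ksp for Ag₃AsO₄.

Convert to molarity: s = 5.7×10⁻⁴ / 462.5 = 1.232×10⁻⁶ mol/L
Ag₃AsO₄(s) ⇌ 3 Ag⁺(aq) + AsO₄³⁻(aq)
If s mol/L of Ag₃AsO₄ dissolves, [Ag⁺] = 3s and [AsO₄³⁻] = s.
Ksp = [Ag⁺]^3[AsO₄³⁻] = (3s)^3 · s = 27s^4
Ksp = 27 × (1.232×10⁻⁶)^4 = 6.2×10⁻²³

Ksp = 6.2×10⁻²³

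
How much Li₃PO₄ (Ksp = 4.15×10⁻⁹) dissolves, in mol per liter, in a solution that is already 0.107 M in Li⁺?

3.39×10⁻⁶ M

Li₃PO₄(s) ⇌ 3 Li⁺(aq) + PO₄³⁻(aq)
Let s be the solubility of Li₃PO₄ here. The common ion gives [Li⁺] ≈ 0.107 M, and [PO₄³⁻] = s.
Ksp = [Li⁺]^3[PO₄³⁻] = (0.107)^3s
s = 4.15×10⁻⁹ / (0.107)^3 = 3.39×10⁻⁶
s = 3.39×10⁻⁶ M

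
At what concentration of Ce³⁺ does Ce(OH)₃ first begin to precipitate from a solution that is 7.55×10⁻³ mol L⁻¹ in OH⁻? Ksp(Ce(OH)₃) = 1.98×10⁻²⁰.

A salt starts to precipitate once the ion product Q reaches its Ksp.
Ce(OH)₃(s) ⇌ Ce³⁺(aq) + 3 OH⁻(aq)
Ksp = [Ce³⁺][OH⁻]^3 = [Ce³⁺](7.55×10⁻³)^3
[Ce³⁺] = 1.98×10⁻²⁰ / (7.55×10⁻³)^3 = 4.60×10⁻¹⁴
[Ce³⁺] = 4.60×10⁻¹⁴ mol L⁻¹

4.60×10⁻¹⁴ M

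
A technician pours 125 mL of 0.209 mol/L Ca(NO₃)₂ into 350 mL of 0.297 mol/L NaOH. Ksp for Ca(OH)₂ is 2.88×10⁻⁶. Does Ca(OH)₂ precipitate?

Total volume after mixing = 125 + 350 = 475 mL.
[Ca²⁺] = (0.209)(125)/475 = 5.50×10⁻² mol/L
[OH⁻] = (0.297)(350)/475 = 0.219 mol/L
Q = [Ca²⁺][OH⁻]^2 = 2.63×10⁻³
Since Q (2.63×10⁻³) exceeds Ksp (2.88×10⁻⁶), Ca(OH)₂ will precipitate.

Yes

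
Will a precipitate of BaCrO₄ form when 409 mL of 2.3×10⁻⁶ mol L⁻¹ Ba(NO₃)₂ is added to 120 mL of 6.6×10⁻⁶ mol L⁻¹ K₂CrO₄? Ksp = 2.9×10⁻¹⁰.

No

Total volume after mixing = 409 + 120 = 529 mL.
[Ba²⁺] = (2.3×10⁻⁶)(409)/529 = 1.8×10⁻⁶ mol L⁻¹
[CrO₄²⁻] = (6.6×10⁻⁶)(120)/529 = 1.5×10⁻⁶ mol L⁻¹
Q = [Ba²⁺][CrO₄²⁻] = 2.7×10⁻¹²
Q < Ksp (2.7×10⁻¹² vs 2.9×10⁻¹⁰); the solution remains unsaturated and no precipitate forms.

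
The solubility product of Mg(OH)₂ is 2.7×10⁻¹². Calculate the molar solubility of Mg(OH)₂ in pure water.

Mg(OH)₂(s) ⇌ Mg²⁺(aq) + 2 OH⁻(aq)
Let s be the molar solubility. Then [Mg²⁺] = s and [OH⁻] = 2s.
Ksp = [Mg²⁺][OH⁻]^2 = s · (2s)^2 = 4s^3
4s^3 = 2.7×10⁻¹²  ⇒  s^3 = 6.8×10⁻¹³
Taking the 3rd root, s = 8.8×10⁻⁵ M.

8.8×10⁻⁵ M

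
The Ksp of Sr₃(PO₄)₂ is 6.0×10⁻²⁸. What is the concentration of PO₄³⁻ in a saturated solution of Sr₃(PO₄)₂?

Sr₃(PO₄)₂(s) ⇌ 3 Sr²⁺(aq) + 2 PO₄³⁻(aq)
If s mol/L of Sr₃(PO₄)₂ dissolves, [Sr²⁺] = 3s and [PO₄³⁻] = 2s.
Ksp = [Sr²⁺]^3[PO₄³⁻]^2 = (3s)^3 · (2s)^2 = 108s^5 = 6.0×10⁻²⁸
s = 1.4×10⁻⁶ M
[PO₄³⁻] = 2s = 2.8×10⁻⁶ M

2.8×10⁻⁶ M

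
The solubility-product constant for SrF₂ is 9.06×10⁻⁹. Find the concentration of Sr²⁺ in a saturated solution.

SrF₂(s) ⇌ Sr²⁺(aq) + 2 F⁻(aq)
Let s be the molar solubility. Then [Sr²⁺] = s and [F⁻] = 2s.
Ksp = [Sr²⁺][F⁻]^2 = s · (2s)^2 = 4s^3 = 9.06×10⁻⁹
s = 1.31×10⁻³ M
[Sr²⁺] = s = 1.31×10⁻³ M

1.31×10⁻³ M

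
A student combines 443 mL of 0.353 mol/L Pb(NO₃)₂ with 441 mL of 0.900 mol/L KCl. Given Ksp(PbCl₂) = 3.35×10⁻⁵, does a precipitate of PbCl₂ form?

The combined volume is 884 mL.
[Pb²⁺] = (0.353)(443)/884 = 0.177 mol/L
[Cl⁻] = (0.900)(441)/884 = 0.449 mol/L
Q = [Pb²⁺][Cl⁻]^2 = 3.57×10⁻²
Because Q > Ksp (3.57×10⁻² vs 3.35×10⁻⁵), a precipitate of PbCl₂ forms.

Yes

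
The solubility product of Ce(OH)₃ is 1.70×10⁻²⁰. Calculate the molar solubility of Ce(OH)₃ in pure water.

5.01×10⁻⁶ M

Ce(OH)₃(s) ⇌ Ce³⁺(aq) + 3 OH⁻(aq)
Let s be the molar solubility. Then [Ce³⁺] = s and [OH⁻] = 3s.
Ksp = [Ce³⁺][OH⁻]^3 = s · (3s)^3 = 27s^4
27s^4 = 1.70×10⁻²⁰  ⇒  s^4 = 6.30×10⁻²²
s = (6.30×10⁻²²)^(1/4) = 5.01×10⁻⁶ mol L⁻¹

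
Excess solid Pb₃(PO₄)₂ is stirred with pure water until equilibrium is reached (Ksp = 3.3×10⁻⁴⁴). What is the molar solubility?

7.9×10⁻¹⁰ M

Pb₃(PO₄)₂(s) ⇌ 3 Pb²⁺(aq) + 2 PO₄³⁻(aq)
For each mole of Pb₃(PO₄)₂ that dissolves per liter, [Pb²⁺] = 3s and [PO₄³⁻] = 2s; let s denote this solubility.
Ksp = [Pb²⁺]^3[PO₄³⁻]^2 = (3s)^3 · (2s)^2 = 108s^5
108s^5 = 3.3×10⁻⁴⁴  ⇒  s^5 = 3.1×10⁻⁴⁶
s = (3.1×10⁻⁴⁶)^(1/5) = 7.9×10⁻¹⁰ mol/L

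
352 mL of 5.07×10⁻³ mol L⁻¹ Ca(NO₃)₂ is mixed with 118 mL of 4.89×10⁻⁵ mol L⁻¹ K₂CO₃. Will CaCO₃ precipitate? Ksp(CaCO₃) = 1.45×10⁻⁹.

The combined volume is 470 mL.
[Ca²⁺] = (5.07×10⁻³)(352)/470 = 3.80×10⁻³ mol L⁻¹
[CO₃²⁻] = (4.89×10⁻⁵)(118)/470 = 1.23×10⁻⁵ mol L⁻¹
Q = [Ca²⁺][CO₃²⁻] = 4.66×10⁻⁸
Since Q (4.66×10⁻⁸) exceeds Ksp (1.45×10⁻⁹), CaCO₃ will precipitate.

Yes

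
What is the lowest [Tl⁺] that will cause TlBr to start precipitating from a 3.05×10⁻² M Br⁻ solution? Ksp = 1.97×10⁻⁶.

6.46×10⁻⁵ M

A salt starts to precipitate once the ion product Q reaches its Ksp.
TlBr(s) ⇌ Tl⁺(aq) + Br⁻(aq)
Ksp = [Tl⁺][Br⁻] = [Tl⁺](3.05×10⁻²)
[Tl⁺] = 1.97×10⁻⁶ / (3.05×10⁻²) = 6.46×10⁻⁵
[Tl⁺] = 6.46×10⁻⁵ M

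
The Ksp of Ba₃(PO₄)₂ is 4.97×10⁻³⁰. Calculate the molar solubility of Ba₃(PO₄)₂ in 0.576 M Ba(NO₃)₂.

2.55×10⁻¹⁵ M

Ba₃(PO₄)₂(s) ⇌ 3 Ba²⁺(aq) + 2 PO₄³⁻(aq)
The solution already contains Ba²⁺ at 0.576 M. Let s be the molar solubility of Ba₃(PO₄)₂.
[Ba²⁺] ≈ 0.576 M (common ion dominates); [PO₄³⁻] = 2s.
Ksp = [Ba²⁺]^3[PO₄³⁻]^2 = (0.576)^3(2s)^2
(2s)^2 = 4.97×10⁻³⁰ / (0.576)^3 = 2.60×10⁻²⁹
s = 2.55×10⁻¹⁵ M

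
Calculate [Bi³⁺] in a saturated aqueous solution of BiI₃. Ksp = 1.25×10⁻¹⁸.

1.47×10⁻⁵ M

BiI₃(s) ⇌ Bi³⁺(aq) + 3 I⁻(aq)
With molar solubility s: [Bi³⁺] = s, [I⁻] = 3s.
Ksp = [Bi³⁺][I⁻]^3 = s · (3s)^3 = 27s^4 = 1.25×10⁻¹⁸
s = 1.47×10⁻⁵ mol L⁻¹
[Bi³⁺] = s = 1.47×10⁻⁵ mol L⁻¹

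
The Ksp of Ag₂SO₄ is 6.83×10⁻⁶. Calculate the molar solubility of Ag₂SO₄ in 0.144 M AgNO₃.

3.29×10⁻⁴ M

Ag₂SO₄(s) ⇌ 2 Ag⁺(aq) + SO₄²⁻(aq)
With Ag⁺ already at 0.144 M and s small, take [Ag⁺] ≈ 0.144 M and [SO₄²⁻] = s.
Ksp = [Ag⁺]^2[SO₄²⁻] = (0.144)^2s
s = 6.83×10⁻⁶ / (0.144)^2 = 3.29×10⁻⁴
s = 3.29×10⁻⁴ M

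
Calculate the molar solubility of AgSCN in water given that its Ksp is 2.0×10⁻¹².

1.4×10⁻⁶ M

AgSCN(s) ⇌ Ag⁺(aq) + SCN⁻(aq)
If s mol/L of AgSCN dissolves, [Ag⁺] = s and [SCN⁻] = s.
Ksp = [Ag⁺][SCN⁻] = s · s = s^2
s^2 = 2.0×10⁻¹²
Taking the 2nd root, s = 1.4×10⁻⁶ M.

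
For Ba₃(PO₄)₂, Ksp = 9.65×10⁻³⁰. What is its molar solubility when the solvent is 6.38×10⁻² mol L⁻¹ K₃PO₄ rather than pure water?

4.44×10⁻¹⁰ M

Ba₃(PO₄)₂(s) ⇌ 3 Ba²⁺(aq) + 2 PO₄³⁻(aq)
PO₄³⁻ is already present at 6.38×10⁻² mol L⁻¹. If s mol/L of Ba₃(PO₄)₂ dissolves, [Ba²⁺] = 3s while [PO₄³⁻] ≈ 6.38×10⁻² mol L⁻¹.
Ksp = [Ba²⁺]^3[PO₄³⁻]^2 = (3s)^3(6.38×10⁻²)^2
(3s)^3 = 9.65×10⁻³⁰ / (6.38×10⁻²)^2 = 2.37×10⁻²⁷
s = 4.44×10⁻¹⁰ mol L⁻¹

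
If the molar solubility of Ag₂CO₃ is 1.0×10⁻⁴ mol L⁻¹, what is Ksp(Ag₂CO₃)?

Ag₂CO₃(s) ⇌ 2 Ag⁺(aq) + CO₃²⁻(aq)
If s mol/L of Ag₂CO₃ dissolves, [Ag⁺] = 2s and [CO₃²⁻] = s.
Ksp = [Ag⁺]^2[CO₃²⁻] = (2s)^2 · s = 4s^3
Ksp = 4 × (1.0×10⁻⁴)^3 = 4.0×10⁻¹²

Ksp = 4.0×10⁻¹²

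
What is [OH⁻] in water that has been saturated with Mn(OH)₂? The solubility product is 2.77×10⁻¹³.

Mn(OH)₂(s) ⇌ Mn²⁺(aq) + 2 OH⁻(aq)
Call the molar solubility s, so that [Mn²⁺] = s and [OH⁻] = 2s.
Ksp = [Mn²⁺][OH⁻]^2 = s · (2s)^2 = 4s^3 = 2.77×10⁻¹³
s = 4.11×10⁻⁵ mol L⁻¹
[OH⁻] = 2s = 8.21×10⁻⁵ mol L⁻¹

8.21×10⁻⁵ M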